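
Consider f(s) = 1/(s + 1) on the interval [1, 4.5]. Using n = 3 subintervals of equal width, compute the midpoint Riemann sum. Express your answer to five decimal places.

1.00001

Δs = (4.5 − 1)/3 = 7/6.
Midpoints: 19/12, 2.75, 47/12.
f(19/12) = 12/31, f(2.75) = 4/15, f(47/12) = 12/59.
Sum = Δs · [f(19/12) + f(2.75) + f(47/12)].
Sum ≈ 1.00001.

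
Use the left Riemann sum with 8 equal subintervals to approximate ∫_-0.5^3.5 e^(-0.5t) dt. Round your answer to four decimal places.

Δt = (3.5 − (-0.5))/8 = 0.5.
Left endpoints: -0.5, 0, 0.5, 1, 1.5, 2, 2.5, 3.
f(-0.5) ≈ 1.2840, f(0) ≈ 1.0000, f(0.5) ≈ 0.7788, f(1) ≈ 0.6065, f(1.5) ≈ 0.4724, f(2) ≈ 0.3679, f(2.5) ≈ 0.2865, f(3) ≈ 0.2231.
Sum = Δt · [f(-0.5) + f(0) + f(0.5) + ...].
Sum ≈ 2.5096.

2.5096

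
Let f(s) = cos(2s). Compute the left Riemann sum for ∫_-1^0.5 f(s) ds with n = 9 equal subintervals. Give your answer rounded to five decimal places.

0.78756

Δs = (0.5 − (-1))/9 = 1/6.
Left endpoints: -1, -5/6, -2/3, -0.5, -1/3, -1/6, 0, 1/6, 1/3.
f(-1) ≈ -0.41615, f(-5/6) ≈ -0.09572, f(-2/3) ≈ 0.23524, f(-0.5) ≈ 0.54030, f(-1/3) ≈ 0.78589, f(-1/6) ≈ 0.94496, f(0) ≈ 1.00000, f(1/6) ≈ 0.94496, f(1/3) ≈ 0.78589.
Sum = Δs · [f(-1) + f(-5/6) + f(-2/3) + ...].
Sum ≈ 0.78756.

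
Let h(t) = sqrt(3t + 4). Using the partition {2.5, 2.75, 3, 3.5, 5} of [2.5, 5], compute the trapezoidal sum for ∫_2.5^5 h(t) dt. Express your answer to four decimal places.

Subinterval widths: 0.25, 0.25, 0.5, 1.5.
h(2.5) ≈ 3.3912, h(2.75) ≈ 3.5000, h(3) ≈ 3.6056, h(3.5) ≈ 3.8079, h(5) ≈ 4.3589.
On each subinterval the trapezoid contributes (Δt_i/2)·[h(t_{i-1}) + h(t_i)].
Sum ≈ 9.7280.

9.7280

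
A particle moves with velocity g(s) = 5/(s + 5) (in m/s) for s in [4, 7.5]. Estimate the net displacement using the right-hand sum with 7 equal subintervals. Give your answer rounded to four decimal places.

1.6043

Δs = (7.5 − 4)/7 = 0.5.
Right endpoints: 4.5, 5, 5.5, 6, 6.5, 7, 7.5.
g(4.5) = 10/19, g(5) = 0.5, g(5.5) = 10/21, g(6) = 5/11, g(6.5) = 10/23, g(7) = 5/12, g(7.5) = 0.4.
Sum = Δs · [g(4.5) + g(5) + g(5.5) + ...].
Sum ≈ 1.6043.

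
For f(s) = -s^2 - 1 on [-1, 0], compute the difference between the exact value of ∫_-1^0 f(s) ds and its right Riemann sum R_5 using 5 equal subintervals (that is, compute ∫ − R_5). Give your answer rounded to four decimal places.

Exact integral: ∫_-1^0 f(s) ds ≈ -1.333333.
R_5 = -1.24.
Error ≈ -1.333333 − (-1.24) ≈ -0.0933.

-0.0933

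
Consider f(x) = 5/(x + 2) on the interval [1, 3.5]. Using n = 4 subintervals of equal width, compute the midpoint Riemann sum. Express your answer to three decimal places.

3.024

Δx = (3.5 − 1)/4 = 0.625.
Midpoints: 1.3125, 1.9375, 2.5625, 3.1875.
f(1.3125) = 80/53, f(1.9375) = 80/63, f(2.5625) = 80/73, f(3.1875) = 80/83.
Sum = Δx · [f(1.3125) + f(1.9375) + f(2.5625) + f(3.1875)].
Sum ≈ 3.024.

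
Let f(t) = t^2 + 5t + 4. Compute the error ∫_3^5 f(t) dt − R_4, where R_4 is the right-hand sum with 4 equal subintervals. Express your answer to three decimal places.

Exact integral: ∫_3^5 f(t) dt ≈ 80.66667.
R_4 = 87.25.
Error ≈ 80.66667 − 87.25 ≈ -6.583.

-6.583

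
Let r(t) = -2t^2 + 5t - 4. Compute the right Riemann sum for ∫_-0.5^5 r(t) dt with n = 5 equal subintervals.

Δt = (5 − (-0.5))/5 = 1.1.
Right endpoints: 0.6, 1.7, 2.8, 3.9, 5.
r(0.6) = -1.72, r(1.7) = -1.28, r(2.8) = -5.68, r(3.9) = -14.92, r(5) = -29.
Sum = Δt · [r(0.6) + r(1.7) + r(2.8) + r(3.9) + r(5)].
Sum = -57.86.

-57.86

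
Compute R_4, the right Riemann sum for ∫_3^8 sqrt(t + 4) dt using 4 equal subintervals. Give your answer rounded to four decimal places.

Δt = (8 − 3)/4 = 1.25.
Right endpoints: 4.25, 5.5, 6.75, 8.
f(4.25) ≈ 2.8723, f(5.5) ≈ 3.0822, f(6.75) ≈ 3.2787, f(8) ≈ 3.4641.
Sum = Δt · [f(4.25) + f(5.5) + f(6.75) + f(8)].
Sum ≈ 15.8716.

15.8716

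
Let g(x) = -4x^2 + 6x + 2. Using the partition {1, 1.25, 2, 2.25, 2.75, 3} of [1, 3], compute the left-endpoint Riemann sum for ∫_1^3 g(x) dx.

-2.375

Subinterval widths: 0.25, 0.75, 0.25, 0.5, 0.25.
Left endpoints: 1, 1.25, 2, 2.25, 2.75.
g(1) = 4, g(1.25) = 3.25, g(2) = -2, g(2.25) = -4.75, g(2.75) = -11.75.
Sum = Σ Δx_i · g(x_i).
Sum = -2.375.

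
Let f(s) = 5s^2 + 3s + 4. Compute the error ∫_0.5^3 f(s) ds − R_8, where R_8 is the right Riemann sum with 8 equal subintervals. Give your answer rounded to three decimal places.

-8.211

Exact integral: ∫_0.5^3 f(s) ds ≈ 67.91667.
R_8 ≈ 76.12793.
Error ≈ 67.91667 − 76.12793 ≈ -8.211.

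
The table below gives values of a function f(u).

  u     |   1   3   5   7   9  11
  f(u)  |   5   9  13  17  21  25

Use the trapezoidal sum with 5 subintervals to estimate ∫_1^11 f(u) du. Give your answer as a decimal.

150

Δu = 2.
T_5 = (2/2)·[5 + 2·9 + 2·13 + 2·17 + 2·21 + 25] = 150.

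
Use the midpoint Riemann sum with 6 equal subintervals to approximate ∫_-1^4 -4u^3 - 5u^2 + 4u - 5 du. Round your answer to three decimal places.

Δu = (4 − (-1))/6 = 5/6.
Midpoints: -7/12, 0.25, 13/12, 23/12, 2.75, 43/12.
f(-7/12) = -445/54, f(0.25) = -4.375, f(13/12) = -1255/108, f(23/12) = -9475/216, f(2.75) = -115, f(43/12) = -51605/216.
Sum = Δu · [f(-7/12) + f(0.25) + f(13/12) + ...].
Sum ≈ -351.678.

-351.678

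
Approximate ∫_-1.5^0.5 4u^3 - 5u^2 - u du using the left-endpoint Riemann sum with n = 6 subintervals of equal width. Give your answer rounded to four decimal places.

Δu = (0.5 − (-1.5))/6 = 1/3.
Left endpoints: -1.5, -7/6, -5/6, -0.5, -1/6, 1/6.
f(-1.5) = -23.25, f(-7/6) = -1295/108, f(-5/6) = -535/108, f(-0.5) = -1.25, f(-1/6) = 1/108, f(1/6) = -31/108.
Sum = Δu · [f(-1.5) + f(-7/6) + f(-5/6) + ...].
Sum ≈ -13.9074.

-13.9074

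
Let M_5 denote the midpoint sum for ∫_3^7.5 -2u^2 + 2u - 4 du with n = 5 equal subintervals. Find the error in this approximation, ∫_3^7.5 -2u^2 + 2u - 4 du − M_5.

Exact integral: ∫_3^7.5 f(u) du = -234.
M_5 = -233.3925.
Error = -234 − (-233.3925) = -0.6075.

-0.6075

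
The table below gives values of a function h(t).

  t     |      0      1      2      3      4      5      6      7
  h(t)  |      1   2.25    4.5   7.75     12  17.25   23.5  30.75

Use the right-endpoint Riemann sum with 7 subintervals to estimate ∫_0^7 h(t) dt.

98

Δt = 1.
Sum = 1·[2.25 + 4.5 + 7.75 + 12 + 17.25 + 23.5 + 30.75] = 98.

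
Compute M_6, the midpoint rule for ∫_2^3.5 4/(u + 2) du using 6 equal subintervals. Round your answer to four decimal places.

1.2735

Δu = (3.5 − 2)/6 = 0.25.
Midpoints: 2.125, 2.375, 2.625, 2.875, 3.125, 3.375.
f(2.125) = 32/33, f(2.375) = 32/35, f(2.625) = 32/37, f(2.875) = 32/39, f(3.125) = 32/41, f(3.375) = 32/43.
Sum = Δu · [f(2.125) + f(2.375) + f(2.625) + ...].
Sum ≈ 1.2735.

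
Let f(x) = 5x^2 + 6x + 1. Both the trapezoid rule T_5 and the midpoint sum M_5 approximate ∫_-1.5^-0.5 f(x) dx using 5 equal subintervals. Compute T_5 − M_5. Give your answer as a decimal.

0.05

T_5 = 0.45.
M_5 = 0.4.
T_5 − M_5 = 0.05.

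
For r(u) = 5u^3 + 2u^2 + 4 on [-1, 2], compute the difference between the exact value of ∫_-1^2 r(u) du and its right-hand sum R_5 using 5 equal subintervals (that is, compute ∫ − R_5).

-17.01

Exact integral: ∫_-1^2 r(u) du = 36.75.
R_5 = 53.76.
Error = 36.75 − 53.76 = -17.01.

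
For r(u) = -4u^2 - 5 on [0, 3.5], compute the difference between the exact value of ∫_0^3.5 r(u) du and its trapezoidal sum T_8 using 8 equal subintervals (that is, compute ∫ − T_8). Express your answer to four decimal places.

Exact integral: ∫_0^3.5 r(u) du ≈ -74.666667.
T_8 = -75.11328125.
Error ≈ -74.666667 − (-75.11328125) ≈ 0.4466.

0.4466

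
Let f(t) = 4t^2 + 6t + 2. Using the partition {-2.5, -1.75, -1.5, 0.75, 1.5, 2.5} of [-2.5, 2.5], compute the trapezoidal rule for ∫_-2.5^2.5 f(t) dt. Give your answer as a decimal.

Subinterval widths: 0.75, 0.25, 2.25, 0.75, 1.
f(-2.5) = 12, f(-1.75) = 3.75, f(-1.5) = 2, f(0.75) = 8.75, f(1.5) = 20, f(2.5) = 42.
On each subinterval the trapezoid contributes (Δt_i/2)·[f(t_{i-1}) + f(t_i)].
Sum = 60.5.

60.5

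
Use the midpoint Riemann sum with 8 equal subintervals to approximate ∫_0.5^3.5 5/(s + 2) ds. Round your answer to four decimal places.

3.9386

Δs = (3.5 − 0.5)/8 = 0.375.
Midpoints: 0.6875, 1.0625, 1.4375, 1.8125, 2.1875, 2.5625, 2.9375, 3.3125.
f(0.6875) = 80/43, f(1.0625) = 80/49, f(1.4375) = 16/11, f(1.8125) = 80/61, f(2.1875) = 80/67, f(2.5625) = 80/73, f(2.9375) = 80/79, f(3.3125) = 16/17.
Sum = Δs · [f(0.6875) + f(1.0625) + f(1.4375) + ...].
Sum ≈ 3.9386.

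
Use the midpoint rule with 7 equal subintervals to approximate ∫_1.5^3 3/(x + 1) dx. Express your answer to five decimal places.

1.40945

Δx = (3 − 1.5)/7 = 3/14.
Midpoints: 45/28, 51/28, 57/28, 2.25, 69/28, 75/28, 81/28.
f(45/28) = 84/73, f(51/28) = 84/79, f(57/28) = 84/85, f(2.25) = 12/13, f(69/28) = 84/97, f(75/28) = 84/103, f(81/28) = 84/109.
Sum = Δx · [f(45/28) + f(51/28) + f(57/28) + ...].
Sum ≈ 1.40945.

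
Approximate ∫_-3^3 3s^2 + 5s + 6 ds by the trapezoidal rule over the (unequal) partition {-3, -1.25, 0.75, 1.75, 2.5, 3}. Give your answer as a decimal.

97.453125

Subinterval widths: 1.75, 2, 1, 0.75, 0.5.
f(-3) = 18, f(-1.25) = 4.4375, f(0.75) = 11.4375, f(1.75) = 23.9375, f(2.5) = 37.25, f(3) = 48.
On each subinterval the trapezoid contributes (Δs_i/2)·[f(s_{i-1}) + f(s_i)].
Sum = 97.453125.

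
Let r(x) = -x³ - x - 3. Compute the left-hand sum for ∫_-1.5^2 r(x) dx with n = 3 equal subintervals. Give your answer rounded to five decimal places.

-6.02778

Δx = (2 − (-1.5))/3 = 7/6.
Left endpoints: -1.5, -1/3, 5/6.
r(-1.5) = 1.875, r(-1/3) = -71/27, r(5/6) = -953/216.
Sum = Δx · [r(-1.5) + r(-1/3) + r(5/6)].
Sum ≈ -6.02778.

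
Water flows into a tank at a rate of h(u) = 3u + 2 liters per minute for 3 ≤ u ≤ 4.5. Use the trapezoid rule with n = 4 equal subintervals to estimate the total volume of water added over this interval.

19.875

Δu = (4.5 − 3)/4 = 0.375.
h(3) = 11, h(3.375) = 12.125, h(3.75) = 13.25, h(4.125) = 14.375, h(4.5) = 15.5.
T_4 = (Δu/2)·[h(u_0) + 2h(u_1) + 2h(u_2) + 2h(u_3) + h(u_4)].
Sum = 19.875.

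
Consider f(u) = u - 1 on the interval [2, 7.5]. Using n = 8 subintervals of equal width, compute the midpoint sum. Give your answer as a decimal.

20.625

Δu = (7.5 − 2)/8 = 0.6875.
Midpoints: 2.34375, 3.03125, 3.71875, 4.40625, 5.09375, 5.78125, 6.46875, 7.15625.
f(2.34375) = 1.34375, f(3.03125) = 2.03125, f(3.71875) = 2.71875, f(4.40625) = 3.40625, f(5.09375) = 4.09375, f(5.78125) = 4.78125, f(6.46875) = 5.46875, f(7.15625) = 6.15625.
Sum = Δu · [f(2.34375) + f(3.03125) + f(3.71875) + ...].
Sum = 20.625.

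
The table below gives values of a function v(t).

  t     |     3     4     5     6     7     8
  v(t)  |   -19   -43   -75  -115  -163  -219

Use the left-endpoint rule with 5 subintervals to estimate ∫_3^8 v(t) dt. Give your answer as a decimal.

Δt = 1.
Sum = 1·[(-19) + (-43) + (-75) + (-115) + (-163)] = -415.

-415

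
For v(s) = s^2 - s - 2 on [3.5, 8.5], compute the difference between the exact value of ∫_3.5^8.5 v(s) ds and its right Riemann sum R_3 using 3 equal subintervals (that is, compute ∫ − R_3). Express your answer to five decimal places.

-48.14815

Exact integral: ∫_3.5^8.5 v(s) ds ≈ 150.4166667.
R_3 ≈ 198.5648148.
Error ≈ 150.4166667 − 198.5648148 ≈ -48.14815.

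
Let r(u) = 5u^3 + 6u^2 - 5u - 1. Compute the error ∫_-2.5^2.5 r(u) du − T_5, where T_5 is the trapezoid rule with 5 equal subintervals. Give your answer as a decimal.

-5

Exact integral: ∫_-2.5^2.5 r(u) du = 57.5.
T_5 = 62.5.
Error = 57.5 − 62.5 = -5.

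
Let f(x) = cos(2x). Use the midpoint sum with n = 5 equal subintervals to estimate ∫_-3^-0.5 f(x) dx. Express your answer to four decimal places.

-0.5845

Δx = (-0.5 − (-3))/5 = 0.5.
Midpoints: -2.75, -2.25, -1.75, -1.25, -0.75.
f(-2.75) ≈ 0.7087, f(-2.25) ≈ -0.2108, f(-1.75) ≈ -0.9365, f(-1.25) ≈ -0.8011, f(-0.75) ≈ 0.0707.
Sum = Δx · [f(-2.75) + f(-2.25) + f(-1.75) + f(-1.25) + f(-0.75)].
Sum ≈ -0.5845.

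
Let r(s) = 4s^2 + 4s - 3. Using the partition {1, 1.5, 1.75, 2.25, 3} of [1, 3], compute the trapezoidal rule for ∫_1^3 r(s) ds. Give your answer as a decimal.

45.125

Subinterval widths: 0.5, 0.25, 0.5, 0.75.
r(1) = 5, r(1.5) = 12, r(1.75) = 16.25, r(2.25) = 26.25, r(3) = 45.
On each subinterval the trapezoid contributes (Δs_i/2)·[r(s_{i-1}) + r(s_i)].
Sum = 45.125.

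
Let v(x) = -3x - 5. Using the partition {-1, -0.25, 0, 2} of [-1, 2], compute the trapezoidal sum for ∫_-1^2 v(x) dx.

Subinterval widths: 0.75, 0.25, 2.
v(-1) = -2, v(-0.25) = -4.25, v(0) = -5, v(2) = -11.
On each subinterval the trapezoid contributes (Δx_i/2)·[v(x_{i-1}) + v(x_i)].
Sum = -19.5.

-19.5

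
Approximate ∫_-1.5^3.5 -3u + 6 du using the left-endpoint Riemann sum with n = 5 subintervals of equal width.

Δu = (3.5 − (-1.5))/5 = 1.
Left endpoints: -1.5, -0.5, 0.5, 1.5, 2.5.
f(-1.5) = 10.5, f(-0.5) = 7.5, f(0.5) = 4.5, f(1.5) = 1.5, f(2.5) = -1.5.
Sum = Δu · [f(-1.5) + f(-0.5) + f(0.5) + f(1.5) + f(2.5)].
Sum = 22.5.

22.5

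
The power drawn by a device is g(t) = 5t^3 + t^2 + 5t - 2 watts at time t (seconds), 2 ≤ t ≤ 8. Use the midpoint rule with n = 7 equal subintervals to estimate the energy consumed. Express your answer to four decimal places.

5378.0816

Δt = (8 − 2)/7 = 6/7.
Midpoints: 17/7, 23/7, 29/7, 5, 41/7, 47/7, 53/7.
g(17/7) = 30067/343, g(23/7) = 69487/343, g(29/7) = 134251/343, g(5) = 673, g(41/7) = 365731/343, g(47/7) = 545407/343, g(53/7) = 776347/343.
Sum = Δt · [g(17/7) + g(23/7) + g(29/7) + ...].
Sum ≈ 5378.0816.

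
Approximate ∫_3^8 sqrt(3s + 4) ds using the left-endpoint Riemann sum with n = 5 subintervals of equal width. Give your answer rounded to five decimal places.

Δs = (8 − 3)/5 = 1.
Left endpoints: 3, 4, 5, 6, 7.
f(3) ≈ 3.60555, f(4) ≈ 4.00000, f(5) ≈ 4.35890, f(6) ≈ 4.69042, f(7) ≈ 5.00000.
Sum = Δs · [f(3) + f(4) + f(5) + f(6) + f(7)].
Sum ≈ 21.65487.

21.65487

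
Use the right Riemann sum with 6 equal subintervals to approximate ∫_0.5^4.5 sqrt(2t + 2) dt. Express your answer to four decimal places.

10.9469

Δt = (4.5 − 0.5)/6 = 2/3.
Right endpoints: 7/6, 11/6, 2.5, 19/6, 23/6, 4.5.
f(7/6) ≈ 2.0817, f(11/6) ≈ 2.3805, f(2.5) ≈ 2.6458, f(19/6) ≈ 2.8868, f(23/6) ≈ 3.1091, f(4.5) ≈ 3.3166.
Sum = Δt · [f(7/6) + f(11/6) + f(2.5) + ...].
Sum ≈ 10.9469.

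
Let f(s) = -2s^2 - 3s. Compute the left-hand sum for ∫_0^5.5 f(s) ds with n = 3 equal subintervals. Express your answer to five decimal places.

-91.87037

Δs = (5.5 − 0)/3 = 11/6.
Left endpoints: 0, 11/6, 11/3.
f(0) = 0, f(11/6) = -110/9, f(11/3) = -341/9.
Sum = Δs · [f(0) + f(11/6) + f(11/3)].
Sum ≈ -91.87037.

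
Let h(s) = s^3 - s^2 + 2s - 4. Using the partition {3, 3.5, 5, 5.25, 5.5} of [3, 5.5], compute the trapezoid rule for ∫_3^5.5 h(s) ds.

180.17578125

Subinterval widths: 0.5, 1.5, 0.25, 0.25.
h(3) = 20, h(3.5) = 33.625, h(5) = 106, h(5.25) = 123.640625, h(5.5) = 143.125.
On each subinterval the trapezoid contributes (Δs_i/2)·[h(s_{i-1}) + h(s_i)].
Sum = 180.17578125.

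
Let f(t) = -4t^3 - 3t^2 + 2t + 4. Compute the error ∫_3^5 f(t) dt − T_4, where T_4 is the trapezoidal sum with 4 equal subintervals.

4.25

Exact integral: ∫_3^5 f(t) dt = -618.
T_4 = -622.25.
Error = -618 − (-622.25) = 4.25.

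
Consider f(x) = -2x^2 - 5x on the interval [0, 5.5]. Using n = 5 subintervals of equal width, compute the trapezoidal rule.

-188.76

Δx = (5.5 − 0)/5 = 1.1.
f(0) = 0, f(1.1) = -7.92, f(2.2) = -20.68, f(3.3) = -38.28, f(4.4) = -60.72, f(5.5) = -88.
T_5 = (Δx/2)·[f(x_0) + 2f(x_1) + ... + 2f(x_{4}) + f(x_5)].
Sum = -188.76.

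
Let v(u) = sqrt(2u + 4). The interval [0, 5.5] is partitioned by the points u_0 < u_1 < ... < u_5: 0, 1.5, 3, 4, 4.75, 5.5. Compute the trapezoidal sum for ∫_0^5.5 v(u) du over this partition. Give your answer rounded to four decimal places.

Subinterval widths: 1.5, 1.5, 1, 0.75, 0.75.
v(0) ≈ 2.0000, v(1.5) ≈ 2.6458, v(3) ≈ 3.1623, v(4) ≈ 3.4641, v(4.75) ≈ 3.6742, v(5.5) ≈ 3.8730.
On each subinterval the trapezoid contributes (Δu_i/2)·[v(u_{i-1}) + v(u_i)].
Sum ≈ 16.6606.

16.6606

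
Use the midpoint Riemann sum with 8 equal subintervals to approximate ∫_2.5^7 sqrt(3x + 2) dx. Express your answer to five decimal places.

18.00743

Δx = (7 − 2.5)/8 = 0.5625.
Midpoints: 2.78125, 3.34375, 3.90625, 4.46875, 5.03125, 5.59375, 6.15625, 6.71875.
f(2.78125) ≈ 3.21617, f(3.34375) ≈ 3.46861, f(3.90625) ≈ 3.70388, f(4.46875) ≈ 3.92508, f(5.03125) ≈ 4.13446, f(5.59375) ≈ 4.33373, f(6.15625) ≈ 4.52424, f(6.71875) ≈ 4.70704.
Sum = Δx · [f(2.78125) + f(3.34375) + f(3.90625) + ...].
Sum ≈ 18.00743.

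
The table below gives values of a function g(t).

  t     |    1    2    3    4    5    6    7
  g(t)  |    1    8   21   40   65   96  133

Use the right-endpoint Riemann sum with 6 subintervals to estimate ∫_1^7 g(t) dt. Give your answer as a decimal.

363

Δt = 1.
Sum = 1·[8 + 21 + 40 + 65 + 96 + 133] = 363.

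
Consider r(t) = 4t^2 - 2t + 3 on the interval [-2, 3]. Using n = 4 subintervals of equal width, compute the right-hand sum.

68.125

Δt = (3 − (-2))/4 = 1.25.
Right endpoints: -0.75, 0.5, 1.75, 3.
r(-0.75) = 6.75, r(0.5) = 3, r(1.75) = 11.75, r(3) = 33.
Sum = Δt · [r(-0.75) + r(0.5) + r(1.75) + r(3)].
Sum = 68.125.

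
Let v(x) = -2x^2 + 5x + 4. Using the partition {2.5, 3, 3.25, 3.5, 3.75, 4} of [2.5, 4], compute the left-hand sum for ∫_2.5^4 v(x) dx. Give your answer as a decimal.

Subinterval widths: 0.5, 0.25, 0.25, 0.25, 0.25.
Left endpoints: 2.5, 3, 3.25, 3.5, 3.75.
v(2.5) = 4, v(3) = 1, v(3.25) = -0.875, v(3.5) = -3, v(3.75) = -5.375.
Sum = Σ Δx_i · v(x_i).
Sum = -0.0625.

-0.0625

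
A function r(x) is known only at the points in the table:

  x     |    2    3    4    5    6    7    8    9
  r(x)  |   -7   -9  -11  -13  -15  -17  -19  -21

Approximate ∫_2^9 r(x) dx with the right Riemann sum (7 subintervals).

-105

Δx = 1.
Sum = 1·[(-9) + (-11) + (-13) + (-15) + (-17) + (-19) + (-21)] = -105.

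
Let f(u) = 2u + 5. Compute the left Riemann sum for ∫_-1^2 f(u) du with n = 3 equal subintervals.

Δu = (2 − (-1))/3 = 1.
Left endpoints: -1, 0, 1.
f(-1) = 3, f(0) = 5, f(1) = 7.
Sum = Δu · [f(-1) + f(0) + f(1)].
Sum = 15.

15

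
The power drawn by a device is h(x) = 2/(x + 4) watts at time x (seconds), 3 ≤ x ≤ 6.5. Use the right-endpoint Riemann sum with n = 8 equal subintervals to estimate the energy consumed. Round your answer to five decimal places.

0.79046

Δx = (6.5 − 3)/8 = 0.4375.
Right endpoints: 3.4375, 3.875, 4.3125, 4.75, 5.1875, 5.625, 6.0625, 6.5.
h(3.4375) = 32/119, h(3.875) = 16/63, h(4.3125) = 32/133, h(4.75) = 8/35, h(5.1875) = 32/147, h(5.625) = 16/77, h(6.0625) = 32/161, h(6.5) = 4/21.
Sum = Δx · [h(3.4375) + h(3.875) + h(4.3125) + ...].
Sum ≈ 0.79046.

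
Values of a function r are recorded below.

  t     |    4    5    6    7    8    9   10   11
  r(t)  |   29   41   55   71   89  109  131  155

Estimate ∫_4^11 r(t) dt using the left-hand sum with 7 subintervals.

525

Δt = 1.
Sum = 1·[29 + 41 + 55 + 71 + 89 + 109 + 131] = 525.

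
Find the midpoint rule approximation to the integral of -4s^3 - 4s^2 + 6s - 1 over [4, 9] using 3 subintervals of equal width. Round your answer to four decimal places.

-6906.7593

Δs = (9 − 4)/3 = 5/3.
Midpoints: 29/6, 6.5, 49/6.
f(29/6) = -27923/54, f(6.5) = -1229.5, f(49/6) = -129463/54.
Sum = Δs · [f(29/6) + f(6.5) + f(49/6)].
Sum ≈ -6906.7593.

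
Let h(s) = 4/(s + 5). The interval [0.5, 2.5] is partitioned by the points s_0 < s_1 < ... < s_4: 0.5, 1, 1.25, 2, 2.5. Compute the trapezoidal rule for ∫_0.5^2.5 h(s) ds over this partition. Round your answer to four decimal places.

1.2423

Subinterval widths: 0.5, 0.25, 0.75, 0.5.
h(0.5) = 8/11, h(1) = 2/3, h(1.25) = 0.64, h(2) = 4/7, h(2.5) = 8/15.
On each subinterval the trapezoid contributes (Δs_i/2)·[h(s_{i-1}) + h(s_i)].
Sum ≈ 1.2423.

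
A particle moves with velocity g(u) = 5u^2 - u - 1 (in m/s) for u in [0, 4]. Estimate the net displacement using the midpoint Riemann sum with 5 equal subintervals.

93.6

Δu = (4 − 0)/5 = 0.8.
Midpoints: 0.4, 1.2, 2, 2.8, 3.6.
g(0.4) = -0.6, g(1.2) = 5, g(2) = 17, g(2.8) = 35.4, g(3.6) = 60.2.
Sum = Δu · [g(0.4) + g(1.2) + g(2) + g(2.8) + g(3.6)].
Sum = 93.6.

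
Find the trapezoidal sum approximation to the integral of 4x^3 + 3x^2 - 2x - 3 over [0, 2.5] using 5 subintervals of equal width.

Δx = (2.5 − 0)/5 = 0.5.
f(0) = -3, f(0.5) = -2.75, f(1) = 2, f(1.5) = 14.25, f(2) = 37, f(2.5) = 73.25.
T_5 = (Δx/2)·[f(x_0) + 2f(x_1) + ... + 2f(x_{4}) + f(x_5)].
Sum = 42.8125.

42.8125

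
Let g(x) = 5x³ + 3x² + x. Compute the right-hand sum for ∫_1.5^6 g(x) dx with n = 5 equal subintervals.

Δx = (6 − 1.5)/5 = 0.9.
Right endpoints: 2.4, 3.3, 4.2, 5.1, 6.
g(2.4) = 88.8, g(3.3) = 215.655, g(4.2) = 427.56, g(5.1) = 746.385, g(6) = 1194.
Sum = Δx · [g(2.4) + g(3.3) + g(4.2) + g(5.1) + g(6)].
Sum = 2405.16.

2405.16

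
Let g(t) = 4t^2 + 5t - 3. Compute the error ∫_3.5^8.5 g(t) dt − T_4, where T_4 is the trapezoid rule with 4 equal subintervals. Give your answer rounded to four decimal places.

Exact integral: ∫_3.5^8.5 g(t) dt ≈ 896.666667.
T_4 = 901.875.
Error ≈ 896.666667 − 901.875 ≈ -5.2083.

-5.2083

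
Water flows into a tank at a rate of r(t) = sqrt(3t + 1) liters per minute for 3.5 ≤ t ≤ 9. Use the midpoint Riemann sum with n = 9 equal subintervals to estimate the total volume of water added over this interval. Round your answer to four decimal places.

Δt = (9 − 3.5)/9 = 11/18.
Midpoints: 137/36, 53/12, 181/36, 203/36, 6.25, 247/36, 269/36, 97/12, 313/36.
r(137/36) ≈ 3.5237, r(53/12) ≈ 3.7749, r(181/36) ≈ 4.0104, r(203/36) ≈ 4.2328, r(6.25) ≈ 4.4441, r(247/36) ≈ 4.6458, r(269/36) ≈ 4.8391, r(97/12) ≈ 5.0249, r(313/36) ≈ 5.2042.
Sum = Δt · [r(137/36) + r(53/12) + r(181/36) + ...].
Sum ≈ 24.2611.

24.2611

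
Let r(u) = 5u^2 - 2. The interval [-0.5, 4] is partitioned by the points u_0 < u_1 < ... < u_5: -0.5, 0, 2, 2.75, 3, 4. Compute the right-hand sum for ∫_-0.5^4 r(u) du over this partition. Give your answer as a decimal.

Subinterval widths: 0.5, 2, 0.75, 0.25, 1.
Right endpoints: 0, 2, 2.75, 3, 4.
r(0) = -2, r(2) = 18, r(2.75) = 35.8125, r(3) = 43, r(4) = 78.
Sum = Σ Δu_i · r(u_i).
Sum = 150.609375.

150.609375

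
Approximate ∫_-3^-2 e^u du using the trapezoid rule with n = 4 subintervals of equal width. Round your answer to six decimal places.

Δu = (-2 − (-3))/4 = 0.25.
f(-3) ≈ 0.049787, f(-2.75) ≈ 0.063928, f(-2.5) ≈ 0.082085, f(-2.25) ≈ 0.105399, f(-2) ≈ 0.135335.
T_4 = (Δu/2)·[f(u_0) + 2f(u_1) + 2f(u_2) + 2f(u_3) + f(u_4)].
Sum ≈ 0.085993.

0.085993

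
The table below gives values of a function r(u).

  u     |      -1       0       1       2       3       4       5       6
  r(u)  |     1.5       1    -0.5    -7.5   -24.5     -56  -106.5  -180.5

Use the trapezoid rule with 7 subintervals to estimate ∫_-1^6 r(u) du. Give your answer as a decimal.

Δu = 1.
T_7 = (1/2)·[1.5 + 2·1 + 2·(-0.5) + 2·(-7.5) + 2·(-24.5) + 2·(-56) + 2·(-106.5) + (-180.5)] = -283.5.

-283.5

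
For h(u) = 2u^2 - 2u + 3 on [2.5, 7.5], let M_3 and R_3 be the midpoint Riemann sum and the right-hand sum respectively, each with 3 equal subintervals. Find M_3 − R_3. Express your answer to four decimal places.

-81.9444

M_3 ≈ 233.518519.
R_3 ≈ 315.462963.
M_3 − R_3 ≈ -81.9444.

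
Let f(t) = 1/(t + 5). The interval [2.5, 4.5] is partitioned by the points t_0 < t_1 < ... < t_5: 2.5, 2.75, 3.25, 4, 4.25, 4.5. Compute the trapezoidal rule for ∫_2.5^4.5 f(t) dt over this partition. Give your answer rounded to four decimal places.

Subinterval widths: 0.25, 0.5, 0.75, 0.25, 0.25.
f(2.5) = 2/15, f(2.75) = 4/31, f(3.25) = 4/33, f(4) = 1/9, f(4.25) = 4/37, f(4.5) = 2/19.
On each subinterval the trapezoid contributes (Δt_i/2)·[f(t_{i-1}) + f(t_i)].
Sum ≈ 0.2366.

0.2366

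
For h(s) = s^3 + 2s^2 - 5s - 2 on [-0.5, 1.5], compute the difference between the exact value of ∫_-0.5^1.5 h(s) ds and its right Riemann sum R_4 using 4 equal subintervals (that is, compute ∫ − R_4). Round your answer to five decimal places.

0.33333

Exact integral: ∫_-0.5^1.5 h(s) ds ≈ -5.4166667.
R_4 = -5.75.
Error ≈ -5.4166667 − (-5.75) ≈ 0.33333.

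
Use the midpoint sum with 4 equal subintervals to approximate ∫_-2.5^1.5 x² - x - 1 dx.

4

Δx = (1.5 − (-2.5))/4 = 1.
Midpoints: -2, -1, 0, 1.
f(-2) = 5, f(-1) = 1, f(0) = -1, f(1) = -1.
Sum = Δx · [f(-2) + f(-1) + f(0) + f(1)].
Sum = 4.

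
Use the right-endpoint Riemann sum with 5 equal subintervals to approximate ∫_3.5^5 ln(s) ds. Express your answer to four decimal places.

Δs = (5 − 3.5)/5 = 0.3.
Right endpoints: 3.8, 4.1, 4.4, 4.7, 5.
f(3.8) ≈ 1.3350, f(4.1) ≈ 1.4110, f(4.4) ≈ 1.4816, f(4.7) ≈ 1.5476, f(5) ≈ 1.6094.
Sum = Δs · [f(3.8) + f(4.1) + f(4.4) + f(4.7) + f(5)].
Sum ≈ 2.2154.

2.2154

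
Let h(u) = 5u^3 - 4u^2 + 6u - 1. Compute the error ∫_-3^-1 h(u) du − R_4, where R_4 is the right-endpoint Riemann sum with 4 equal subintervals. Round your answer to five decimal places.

-40.66667

Exact integral: ∫_-3^-1 h(u) du ≈ -160.6666667.
R_4 = -120.
Error ≈ -160.6666667 − (-120) ≈ -40.66667.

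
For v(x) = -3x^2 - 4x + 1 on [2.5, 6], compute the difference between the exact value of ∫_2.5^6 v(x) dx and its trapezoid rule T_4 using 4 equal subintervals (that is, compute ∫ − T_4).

1.33984375

Exact integral: ∫_2.5^6 v(x) dx = -256.375.
T_4 = -257.71484375.
Error = -256.375 − (-257.71484375) = 1.33984375.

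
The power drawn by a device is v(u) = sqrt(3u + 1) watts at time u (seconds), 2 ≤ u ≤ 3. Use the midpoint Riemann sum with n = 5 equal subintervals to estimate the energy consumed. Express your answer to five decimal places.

Δu = (3 − 2)/5 = 0.2.
Midpoints: 2.1, 2.3, 2.5, 2.7, 2.9.
v(2.1) ≈ 2.70185, v(2.3) ≈ 2.81069, v(2.5) ≈ 2.91548, v(2.7) ≈ 3.01662, v(2.9) ≈ 3.11448.
Sum = Δu · [v(2.1) + v(2.3) + v(2.5) + v(2.7) + v(2.9)].
Sum ≈ 2.91182.

2.91182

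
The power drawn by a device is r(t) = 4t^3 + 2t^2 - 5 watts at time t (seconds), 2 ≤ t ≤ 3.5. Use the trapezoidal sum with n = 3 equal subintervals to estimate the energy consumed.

152

Δt = (3.5 − 2)/3 = 0.5.
r(2) = 35, r(2.5) = 70, r(3) = 121, r(3.5) = 191.
T_3 = (Δt/2)·[r(t_0) + 2r(t_1) + 2r(t_2) + r(t_3)].
Sum = 152.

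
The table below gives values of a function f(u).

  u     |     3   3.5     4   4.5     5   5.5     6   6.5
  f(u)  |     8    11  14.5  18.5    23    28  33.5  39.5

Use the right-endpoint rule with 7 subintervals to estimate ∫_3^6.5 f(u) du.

Δu = 0.5.
Sum = 0.5·[11 + 14.5 + 18.5 + 23 + 28 + 33.5 + 39.5] = 84.

84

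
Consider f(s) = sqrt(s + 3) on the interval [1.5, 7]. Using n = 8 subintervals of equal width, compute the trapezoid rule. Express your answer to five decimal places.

14.71484

Δs = (7 − 1.5)/8 = 0.6875.
f(1.5) ≈ 2.12132, f(2.1875) ≈ 2.27761, f(2.875) ≈ 2.42384, f(3.5625) ≈ 2.56174, f(4.25) ≈ 2.69258, f(4.9375) ≈ 2.81736, f(5.625) ≈ 2.93684, f(6.3125) ≈ 3.05164, f(7) ≈ 3.16228.
T_8 = (Δs/2)·[f(s_0) + 2f(s_1) + ... + 2f(s_{7}) + f(s_8)].
Sum ≈ 14.71484.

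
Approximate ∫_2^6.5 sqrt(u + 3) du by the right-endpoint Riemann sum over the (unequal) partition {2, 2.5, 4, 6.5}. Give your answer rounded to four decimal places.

12.8467

Subinterval widths: 0.5, 1.5, 2.5.
Right endpoints: 2.5, 4, 6.5.
f(2.5) ≈ 2.3452, f(4) ≈ 2.6458, f(6.5) ≈ 3.0822.
Sum = Σ Δu_i · f(u_i).
Sum ≈ 12.8467.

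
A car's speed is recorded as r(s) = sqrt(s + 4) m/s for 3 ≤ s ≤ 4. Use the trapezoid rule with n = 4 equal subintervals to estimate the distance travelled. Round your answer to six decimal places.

2.738042

Δs = (4 − 3)/4 = 0.25.
r(3) ≈ 2.645751, r(3.25) ≈ 2.692582, r(3.5) ≈ 2.738613, r(3.75) ≈ 2.783882, r(4) ≈ 2.828427.
T_4 = (Δs/2)·[r(s_0) + 2r(s_1) + 2r(s_2) + 2r(s_3) + r(s_4)].
Sum ≈ 2.738042.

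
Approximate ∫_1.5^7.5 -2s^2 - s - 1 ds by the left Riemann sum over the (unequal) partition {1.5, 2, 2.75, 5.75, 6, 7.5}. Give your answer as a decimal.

-205.09375

Subinterval widths: 0.5, 0.75, 3, 0.25, 1.5.
Left endpoints: 1.5, 2, 2.75, 5.75, 6.
f(1.5) = -7, f(2) = -11, f(2.75) = -18.875, f(5.75) = -72.875, f(6) = -79.
Sum = Σ Δs_i · f(s_i).
Sum = -205.09375.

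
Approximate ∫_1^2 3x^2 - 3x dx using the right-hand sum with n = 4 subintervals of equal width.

Δx = (2 − 1)/4 = 0.25.
Right endpoints: 1.25, 1.5, 1.75, 2.
f(1.25) = 0.9375, f(1.5) = 2.25, f(1.75) = 3.9375, f(2) = 6.
Sum = Δx · [f(1.25) + f(1.5) + f(1.75) + f(2)].
Sum = 3.28125.

3.28125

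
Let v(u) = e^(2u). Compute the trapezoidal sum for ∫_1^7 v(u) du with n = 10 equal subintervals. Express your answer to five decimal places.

671779.83319

Δu = (7 − 1)/10 = 0.6.
v(1) ≈ 7.38906, v(1.6) ≈ 24.53253, v(2.2) ≈ 81.45087, v(2.8) ≈ 270.42641, v(3.4) ≈ 897.84729, v(4) ≈ 2980.95799, v(4.6) ≈ 9897.12906, v(5.2) ≈ 32859.62567, v(5.8) ≈ 109097.79928, v(6.4) ≈ 362217.44961, v(7) ≈ 1202604.28416.
T_10 = (Δu/2)·[v(u_0) + 2v(u_1) + ... + 2v(u_{9}) + v(u_10)].
Sum ≈ 671779.83319.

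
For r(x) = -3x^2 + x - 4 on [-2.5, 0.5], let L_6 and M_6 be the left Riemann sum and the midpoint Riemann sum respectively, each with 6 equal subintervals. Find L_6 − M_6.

-5.8125

L_6 = -36.375.
M_6 = -30.5625.
L_6 − M_6 = -5.8125.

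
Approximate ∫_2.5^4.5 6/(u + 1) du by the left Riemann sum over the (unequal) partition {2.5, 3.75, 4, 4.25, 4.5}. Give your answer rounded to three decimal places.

3.044

Subinterval widths: 1.25, 0.25, 0.25, 0.25.
Left endpoints: 2.5, 3.75, 4, 4.25.
f(2.5) = 12/7, f(3.75) = 24/19, f(4) = 1.2, f(4.25) = 8/7.
Sum = Σ Δu_i · f(u_i).
Sum ≈ 3.044.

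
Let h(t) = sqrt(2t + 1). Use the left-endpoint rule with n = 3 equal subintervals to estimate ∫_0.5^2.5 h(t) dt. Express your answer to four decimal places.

3.6001

Δt = (2.5 − 0.5)/3 = 2/3.
Left endpoints: 0.5, 7/6, 11/6.
h(0.5) ≈ 1.4142, h(7/6) ≈ 1.8257, h(11/6) ≈ 2.1602.
Sum = Δt · [h(0.5) + h(7/6) + h(11/6)].
Sum ≈ 3.6001.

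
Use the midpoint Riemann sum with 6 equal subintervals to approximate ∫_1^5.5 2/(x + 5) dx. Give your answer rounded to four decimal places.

1.1184

Δx = (5.5 − 1)/6 = 0.75.
Midpoints: 1.375, 2.125, 2.875, 3.625, 4.375, 5.125.
f(1.375) = 16/51, f(2.125) = 16/57, f(2.875) = 16/63, f(3.625) = 16/69, f(4.375) = 16/75, f(5.125) = 16/81.
Sum = Δx · [f(1.375) + f(2.125) + f(2.875) + ...].
Sum ≈ 1.1184.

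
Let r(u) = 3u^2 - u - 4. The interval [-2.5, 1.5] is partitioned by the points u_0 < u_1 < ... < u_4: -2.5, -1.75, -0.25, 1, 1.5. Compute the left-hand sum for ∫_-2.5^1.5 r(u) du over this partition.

Subinterval widths: 0.75, 1.5, 1.25, 0.5.
Left endpoints: -2.5, -1.75, -0.25, 1.
r(-2.5) = 17.25, r(-1.75) = 6.9375, r(-0.25) = -3.5625, r(1) = -2.
Sum = Σ Δu_i · r(u_i).
Sum = 17.890625.

17.890625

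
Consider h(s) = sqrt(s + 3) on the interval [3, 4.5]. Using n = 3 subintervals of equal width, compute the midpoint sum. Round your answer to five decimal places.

3.89533

Δs = (4.5 − 3)/3 = 0.5.
Midpoints: 3.25, 3.75, 4.25.
h(3.25) ≈ 2.50000, h(3.75) ≈ 2.59808, h(4.25) ≈ 2.69258.
Sum = Δs · [h(3.25) + h(3.75) + h(4.25)].
Sum ≈ 3.89533.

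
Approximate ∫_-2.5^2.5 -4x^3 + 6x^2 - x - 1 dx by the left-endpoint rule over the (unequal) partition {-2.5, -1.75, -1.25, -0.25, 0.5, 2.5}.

112.609375

Subinterval widths: 0.75, 0.5, 1, 0.75, 2.
Left endpoints: -2.5, -1.75, -1.25, -0.25, 0.5.
f(-2.5) = 101.5, f(-1.75) = 40.5625, f(-1.25) = 17.4375, f(-0.25) = -0.3125, f(0.5) = -0.5.
Sum = Σ Δx_i · f(x_i).
Sum = 112.609375.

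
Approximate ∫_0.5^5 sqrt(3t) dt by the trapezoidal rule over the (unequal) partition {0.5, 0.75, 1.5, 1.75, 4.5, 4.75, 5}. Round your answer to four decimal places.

Subinterval widths: 0.25, 0.75, 0.25, 2.75, 0.25, 0.25.
f(0.5) ≈ 1.2247, f(0.75) ≈ 1.5000, f(1.5) ≈ 2.1213, f(1.75) ≈ 2.2913, f(4.5) ≈ 3.6742, f(4.75) ≈ 3.7749, f(5) ≈ 3.8730.
On each subinterval the trapezoid contributes (Δt_i/2)·[f(t_{i-1}) + f(t_i)].
Sum ≈ 12.3399.

12.3399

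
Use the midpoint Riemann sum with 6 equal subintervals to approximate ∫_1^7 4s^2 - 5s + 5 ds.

364

Δs = (7 − 1)/6 = 1.
Midpoints: 1.5, 2.5, 3.5, 4.5, 5.5, 6.5.
f(1.5) = 6.5, f(2.5) = 17.5, f(3.5) = 36.5, f(4.5) = 63.5, f(5.5) = 98.5, f(6.5) = 141.5.
Sum = Δs · [f(1.5) + f(2.5) + f(3.5) + ...].
Sum = 364.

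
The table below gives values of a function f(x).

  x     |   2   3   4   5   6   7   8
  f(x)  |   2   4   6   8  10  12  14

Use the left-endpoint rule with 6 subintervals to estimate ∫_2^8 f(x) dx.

42

Δx = 1.
Sum = 1·[2 + 4 + 6 + 8 + 10 + 12] = 42.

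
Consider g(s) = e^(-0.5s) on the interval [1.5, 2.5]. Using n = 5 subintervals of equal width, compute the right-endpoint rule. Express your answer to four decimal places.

Δs = (2.5 − 1.5)/5 = 0.2.
Right endpoints: 1.7, 1.9, 2.1, 2.3, 2.5.
g(1.7) ≈ 0.4274, g(1.9) ≈ 0.3867, g(2.1) ≈ 0.3499, g(2.3) ≈ 0.3166, g(2.5) ≈ 0.2865.
Sum = Δs · [g(1.7) + g(1.9) + g(2.1) + g(2.3) + g(2.5)].
Sum ≈ 0.3534.

0.3534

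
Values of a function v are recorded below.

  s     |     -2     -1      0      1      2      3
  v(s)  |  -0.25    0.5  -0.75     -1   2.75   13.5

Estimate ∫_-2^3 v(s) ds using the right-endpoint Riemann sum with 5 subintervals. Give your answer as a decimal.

Δs = 1.
Sum = 1·[0.5 + (-0.75) + (-1) + 2.75 + 13.5] = 15.

15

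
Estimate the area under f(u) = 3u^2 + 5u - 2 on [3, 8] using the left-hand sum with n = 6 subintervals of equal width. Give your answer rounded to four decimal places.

Δu = (8 − 3)/6 = 5/6.
Left endpoints: 3, 23/6, 14/3, 5.5, 19/3, 43/6.
f(3) = 40, f(23/6) = 61.25, f(14/3) = 260/3, f(5.5) = 116.25, f(19/3) = 150, f(43/6) = 2255/12.
Sum = Δu · [f(3) + f(23/6) + f(14/3) + ...].
Sum ≈ 535.0694.

535.0694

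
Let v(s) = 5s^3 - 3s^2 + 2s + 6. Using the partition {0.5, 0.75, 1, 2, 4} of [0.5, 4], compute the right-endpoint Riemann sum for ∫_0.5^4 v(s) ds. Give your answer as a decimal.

Subinterval widths: 0.25, 0.25, 1, 2.
Right endpoints: 0.75, 1, 2, 4.
v(0.75) = 7.921875, v(1) = 10, v(2) = 38, v(4) = 286.
Sum = Σ Δs_i · v(s_i).
Sum = 614.48046875.

614.48046875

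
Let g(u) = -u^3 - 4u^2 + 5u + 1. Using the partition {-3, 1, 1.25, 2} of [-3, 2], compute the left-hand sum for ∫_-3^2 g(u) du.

-92.46484375

Subinterval widths: 4, 0.25, 0.75.
Left endpoints: -3, 1, 1.25.
g(-3) = -23, g(1) = 1, g(1.25) = -0.953125.
Sum = Σ Δu_i · g(u_i).
Sum = -92.46484375.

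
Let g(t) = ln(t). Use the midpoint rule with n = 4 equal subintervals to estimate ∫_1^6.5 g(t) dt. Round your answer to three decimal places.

Δt = (6.5 − 1)/4 = 1.375.
Midpoints: 1.6875, 3.0625, 4.4375, 5.8125.
g(1.6875) ≈ 0.523, g(3.0625) ≈ 1.119, g(4.4375) ≈ 1.490, g(5.8125) ≈ 1.760.
Sum = Δt · [g(1.6875) + g(3.0625) + g(4.4375) + g(5.8125)].
Sum ≈ 6.727.

6.727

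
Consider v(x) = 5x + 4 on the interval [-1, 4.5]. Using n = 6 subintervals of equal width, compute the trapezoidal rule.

Δx = (4.5 − (-1))/6 = 11/12.
v(-1) = -1, v(-1/12) = 43/12, v(5/6) = 49/6, v(1.75) = 12.75, v(8/3) = 52/3, v(43/12) = 263/12, v(4.5) = 26.5.
T_6 = (Δx/2)·[v(x_0) + 2v(x_1) + ... + 2v(x_{5}) + v(x_6)].
Sum = 70.125.

70.125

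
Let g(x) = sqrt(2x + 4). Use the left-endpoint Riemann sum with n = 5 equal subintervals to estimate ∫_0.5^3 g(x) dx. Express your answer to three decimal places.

6.580

Δx = (3 − 0.5)/5 = 0.5.
Left endpoints: 0.5, 1, 1.5, 2, 2.5.
g(0.5) ≈ 2.236, g(1) ≈ 2.449, g(1.5) ≈ 2.646, g(2) ≈ 2.828, g(2.5) ≈ 3.000.
Sum = Δx · [g(0.5) + g(1) + g(1.5) + g(2) + g(2.5)].
Sum ≈ 6.580.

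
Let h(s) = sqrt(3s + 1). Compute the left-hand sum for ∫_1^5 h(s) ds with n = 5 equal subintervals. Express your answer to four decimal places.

11.6246

Δs = (5 − 1)/5 = 0.8.
Left endpoints: 1, 1.8, 2.6, 3.4, 4.2.
h(1) ≈ 2.0000, h(1.8) ≈ 2.5298, h(2.6) ≈ 2.9665, h(3.4) ≈ 3.3466, h(4.2) ≈ 3.6878.
Sum = Δs · [h(1) + h(1.8) + h(2.6) + h(3.4) + h(4.2)].
Sum ≈ 11.6246.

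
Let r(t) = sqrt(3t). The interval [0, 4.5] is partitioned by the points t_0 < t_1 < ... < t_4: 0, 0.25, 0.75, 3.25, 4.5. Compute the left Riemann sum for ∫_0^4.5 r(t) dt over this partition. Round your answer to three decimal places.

8.086

Subinterval widths: 0.25, 0.5, 2.5, 1.25.
Left endpoints: 0, 0.25, 0.75, 3.25.
r(0) ≈ 0.000, r(0.25) ≈ 0.866, r(0.75) ≈ 1.500, r(3.25) ≈ 3.122.
Sum = Σ Δt_i · r(t_i).
Sum ≈ 8.086.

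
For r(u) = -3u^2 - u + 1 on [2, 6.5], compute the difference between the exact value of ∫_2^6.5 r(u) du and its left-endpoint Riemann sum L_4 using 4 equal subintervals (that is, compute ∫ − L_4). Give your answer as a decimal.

Exact integral: ∫_2^6.5 r(u) du = -281.25.
L_4 = -217.01953125.
Error = -281.25 − (-217.01953125) = -64.23046875.

-64.23046875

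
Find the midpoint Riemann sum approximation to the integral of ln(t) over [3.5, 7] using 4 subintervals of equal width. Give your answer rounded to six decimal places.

5.741229

Δt = (7 − 3.5)/4 = 0.875.
Midpoints: 3.9375, 4.8125, 5.6875, 6.5625.
f(3.9375) ≈ 1.370546, f(4.8125) ≈ 1.571217, f(5.6875) ≈ 1.738271, f(6.5625) ≈ 1.881372.
Sum = Δt · [f(3.9375) + f(4.8125) + f(5.6875) + f(6.5625)].
Sum ≈ 5.741229.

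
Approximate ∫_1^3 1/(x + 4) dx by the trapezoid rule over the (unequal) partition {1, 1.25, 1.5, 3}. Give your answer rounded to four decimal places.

0.3389

Subinterval widths: 0.25, 0.25, 1.5.
f(1) = 0.2, f(1.25) = 4/21, f(1.5) = 2/11, f(3) = 1/7.
On each subinterval the trapezoid contributes (Δx_i/2)·[f(x_{i-1}) + f(x_i)].
Sum ≈ 0.3389.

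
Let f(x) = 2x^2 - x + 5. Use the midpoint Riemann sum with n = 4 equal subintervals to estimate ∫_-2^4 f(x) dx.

Δx = (4 − (-2))/4 = 1.5.
Midpoints: -1.25, 0.25, 1.75, 3.25.
f(-1.25) = 9.375, f(0.25) = 4.875, f(1.75) = 9.375, f(3.25) = 22.875.
Sum = Δx · [f(-1.25) + f(0.25) + f(1.75) + f(3.25)].
Sum = 69.75.

69.75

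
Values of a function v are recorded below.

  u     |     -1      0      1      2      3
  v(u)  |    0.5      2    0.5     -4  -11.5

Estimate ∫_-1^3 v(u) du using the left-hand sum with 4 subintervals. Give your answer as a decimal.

Δu = 1.
Sum = 1·[0.5 + 2 + 0.5 + (-4)] = -1.

-1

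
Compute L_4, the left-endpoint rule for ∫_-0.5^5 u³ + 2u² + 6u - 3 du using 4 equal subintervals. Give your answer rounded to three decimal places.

169.823

Δu = (5 − (-0.5))/4 = 1.375.
Left endpoints: -0.5, 0.875, 2.25, 3.625.
f(-0.5) = -5.625, f(0.875) = 2279/512, f(2.25) = 32.015625, f(3.625) = 47445/512.
Sum = Δu · [f(-0.5) + f(0.875) + f(2.25) + f(3.625)].
Sum ≈ 169.823.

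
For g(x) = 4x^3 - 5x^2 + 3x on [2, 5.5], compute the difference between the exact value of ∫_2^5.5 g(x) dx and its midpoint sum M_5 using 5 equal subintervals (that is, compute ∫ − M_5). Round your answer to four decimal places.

Exact integral: ∫_2^5.5 g(x) dx ≈ 674.479167.
M_5 = 668.7625.
Error ≈ 674.479167 − 668.7625 ≈ 5.7167.

5.7167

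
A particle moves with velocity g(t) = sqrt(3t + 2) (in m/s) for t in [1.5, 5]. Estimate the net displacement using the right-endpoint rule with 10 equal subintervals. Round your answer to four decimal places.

12.1666

Δt = (5 − 1.5)/10 = 0.35.
Right endpoints: 1.85, 2.2, 2.55, 2.9, 3.25, 3.6, 3.95, 4.3, 4.65, 5.
g(1.85) ≈ 2.7477, g(2.2) ≈ 2.9326, g(2.55) ≈ 3.1064, g(2.9) ≈ 3.2711, g(3.25) ≈ 3.4278, g(3.6) ≈ 3.5777, g(3.95) ≈ 3.7216, g(4.3) ≈ 3.8601, g(4.65) ≈ 3.9937, g(5) ≈ 4.1231.
Sum = Δt · [g(1.85) + g(2.2) + g(2.55) + ...].
Sum ≈ 12.1666.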